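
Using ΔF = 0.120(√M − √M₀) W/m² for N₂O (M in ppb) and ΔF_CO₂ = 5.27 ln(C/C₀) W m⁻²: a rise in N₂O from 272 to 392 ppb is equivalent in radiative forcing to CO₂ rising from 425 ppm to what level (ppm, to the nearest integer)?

C ≈ 458 ppm

N₂O forcing: 0.120 × (√392 − √272) = 0.120 × (19.7990 − 16.4924) = 0.120 × 3.3066 = 0.39679 W/m².
Set 5.27 ln(C/425) = 0.39679: ln(C/425) = 0.39679/5.27 = 0.07529, so C = 425 × e^0.07529 = 425 × 1.07820 = 458.24 ppm.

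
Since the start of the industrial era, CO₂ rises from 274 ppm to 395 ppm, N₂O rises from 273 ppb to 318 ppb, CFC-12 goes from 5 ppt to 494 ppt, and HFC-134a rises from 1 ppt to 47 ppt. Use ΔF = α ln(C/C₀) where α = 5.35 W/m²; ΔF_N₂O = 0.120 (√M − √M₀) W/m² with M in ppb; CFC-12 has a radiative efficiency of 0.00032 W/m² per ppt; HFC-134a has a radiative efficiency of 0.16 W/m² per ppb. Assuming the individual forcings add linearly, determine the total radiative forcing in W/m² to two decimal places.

ΔF = 2.28 W/m²

CO₂: 5.35 × ln(395/274) = 5.35 × ln(1.44161) = 5.35 × 0.36576 = 1.9568 W/m².
N₂O: 0.120 × (√318 − √273) = 0.120 × (17.8326 − 16.5227) = 0.120 × 1.3099 = 0.1572 W/m².
CFC-12: ΔF = 0.00032 × (494 − 5) = 0.00032 × 489 = 0.1565 W/m².
HFC-134a: Δ = 47 − 1 = 46 ppt = 0.046 ppb; ΔF = 0.16 × 0.046 = 0.0074 W/m².
Total ΔF = 1.9568 + 0.1572 + 0.1565 + 0.0074 = 2.2779 W/m².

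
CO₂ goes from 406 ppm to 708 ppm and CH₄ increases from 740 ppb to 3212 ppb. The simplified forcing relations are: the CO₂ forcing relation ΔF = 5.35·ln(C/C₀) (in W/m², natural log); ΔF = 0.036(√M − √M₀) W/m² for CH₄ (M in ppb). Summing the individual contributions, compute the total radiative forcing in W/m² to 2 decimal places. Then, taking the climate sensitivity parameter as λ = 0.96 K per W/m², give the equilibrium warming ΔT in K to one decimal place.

CO₂: 5.35 × ln(708/406) = 5.35 × ln(1.74384) = 5.35 × 0.55609 = 2.9751 W/m².
CH₄: 0.036 × (√3212 − √740) = 0.036 × (56.6745 − 27.2029) = 0.036 × 29.4716 = 1.0610 W/m².
Total ΔF = 2.9751 + 1.0610 = 4.0361 W/m².
ΔT = λ ΔF = 0.96 × 4.04 = 3.8784 K.

ΔF = 4.04 W/m²; ΔT = 3.9 K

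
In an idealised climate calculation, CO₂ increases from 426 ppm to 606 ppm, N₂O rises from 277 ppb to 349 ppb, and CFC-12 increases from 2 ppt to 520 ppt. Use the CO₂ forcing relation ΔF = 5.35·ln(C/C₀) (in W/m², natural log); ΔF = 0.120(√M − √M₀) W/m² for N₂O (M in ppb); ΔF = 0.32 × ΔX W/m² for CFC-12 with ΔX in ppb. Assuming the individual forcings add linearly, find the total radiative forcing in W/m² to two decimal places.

CO₂: 5.35 × ln(606/426) = 5.35 × ln(1.42254) = 5.35 × 0.35244 = 1.8856 W/m².
N₂O: 0.120 × (√349 − √277) = 0.120 × (18.6815 − 16.6433) = 0.120 × 2.0382 = 0.2446 W/m².
CFC-12: Δ = 520 − 2 = 518 ppt = 0.518 ppb; ΔF = 0.32 × 0.518 = 0.1658 W/m².
Total ΔF = 1.8856 + 0.2446 + 0.1658 = 2.2960 W/m².

ΔF = 2.30 W/m²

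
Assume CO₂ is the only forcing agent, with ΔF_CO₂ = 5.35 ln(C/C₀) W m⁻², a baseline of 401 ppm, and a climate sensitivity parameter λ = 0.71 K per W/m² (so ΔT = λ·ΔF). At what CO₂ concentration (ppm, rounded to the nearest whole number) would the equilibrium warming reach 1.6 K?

C ≈ 611 ppm

Required forcing: ΔF = ΔT/λ = 1.6/0.71 = 2.2535 W/m².
Then ln(C/401) = ΔF/5.35 = 2.2535/5.35 = 0.42121.
So C = 401 × e^0.42121 = 401 × 1.52380 = 611.04 ppm.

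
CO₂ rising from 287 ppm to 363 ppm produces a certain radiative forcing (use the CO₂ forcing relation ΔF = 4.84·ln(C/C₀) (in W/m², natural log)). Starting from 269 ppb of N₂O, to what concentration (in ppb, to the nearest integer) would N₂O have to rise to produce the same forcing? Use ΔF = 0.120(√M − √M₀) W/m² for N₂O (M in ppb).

CO₂ forcing: 4.84 × ln(363/287) = 4.84 × 0.234921 = 1.13702 W/m².
Set 0.120(√M − √269) = 1.13702: √M = 1.13702/0.120 + √269 = 9.4752 + 16.4012 = 25.8764.
M = (25.8764)² = 669.59 ppb.

M ≈ 670 ppb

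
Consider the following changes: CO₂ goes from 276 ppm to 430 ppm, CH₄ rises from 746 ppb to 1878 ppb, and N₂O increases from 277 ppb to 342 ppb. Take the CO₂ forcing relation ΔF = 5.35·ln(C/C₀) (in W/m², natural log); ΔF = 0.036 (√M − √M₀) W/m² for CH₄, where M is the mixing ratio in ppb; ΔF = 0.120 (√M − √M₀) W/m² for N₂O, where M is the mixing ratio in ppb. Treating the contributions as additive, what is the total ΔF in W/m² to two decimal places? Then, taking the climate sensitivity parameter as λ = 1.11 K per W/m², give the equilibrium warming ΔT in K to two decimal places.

CO₂: 5.35 × ln(430/276) = 5.35 × ln(1.55797) = 5.35 × 0.44338 = 2.3721 W/m².
CH₄: 0.036 × (√1878 − √746) = 0.036 × (43.3359 − 27.3130) = 0.036 × 16.0229 = 0.5768 W/m².
N₂O: 0.120 × (√342 − √277) = 0.120 × (18.4932 − 16.6433) = 0.120 × 1.8499 = 0.2220 W/m².
Total ΔF = 2.3721 + 0.5768 + 0.2220 = 3.1709 W/m².
ΔT = λ ΔF = 1.11 × 3.17 = 3.5187 K.

ΔF = 3.17 W/m²; ΔT = 3.52 K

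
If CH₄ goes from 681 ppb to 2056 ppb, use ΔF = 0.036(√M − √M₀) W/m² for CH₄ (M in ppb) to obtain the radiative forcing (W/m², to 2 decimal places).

CH₄: 0.036 × (√2056 − √681) = 0.036 × (45.3431 − 26.0960) = 0.036 × 19.2471 = 0.6929 W/m².

ΔF = 0.69 W/m²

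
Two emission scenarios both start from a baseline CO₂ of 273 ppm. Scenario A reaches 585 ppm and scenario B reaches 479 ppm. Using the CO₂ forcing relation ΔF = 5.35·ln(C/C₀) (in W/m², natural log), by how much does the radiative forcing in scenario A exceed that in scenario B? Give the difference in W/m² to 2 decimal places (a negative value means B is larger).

ΔF_A = 5.35 ln(585/273) = 5.35 × 0.76214 = 4.0774 W/m².
ΔF_B = 5.35 ln(479/273) = 5.35 × 0.56223 = 3.0079 W/m².
Difference: 4.0774 − 3.0079 = 1.0695 W/m².
(Equivalently, ΔF_A − ΔF_B = 5.35 ln(585/479) = 5.35 × 0.19991 = 1.0695 W/m².)

ΔF_A − ΔF_B = 1.07 W/m²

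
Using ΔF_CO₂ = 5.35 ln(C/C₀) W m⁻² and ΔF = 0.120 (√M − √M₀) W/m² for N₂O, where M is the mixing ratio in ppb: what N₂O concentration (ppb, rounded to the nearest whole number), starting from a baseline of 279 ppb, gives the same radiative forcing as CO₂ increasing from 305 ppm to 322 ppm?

M ≈ 366 ppb

CO₂ forcing: 5.35 × ln(322/305) = 5.35 × 0.054240 = 0.29018 W/m².
Set 0.120(√M − √279) = 0.29018: √M = 0.29018/0.120 + √279 = 2.4182 + 16.7033 = 19.1215.
M = (19.1215)² = 365.63 ppb.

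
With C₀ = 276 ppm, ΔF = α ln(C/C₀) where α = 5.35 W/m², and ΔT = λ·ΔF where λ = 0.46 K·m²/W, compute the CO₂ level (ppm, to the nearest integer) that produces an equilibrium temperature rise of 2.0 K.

Required forcing: ΔF = ΔT/λ = 2.0/0.46 = 4.3478 W/m².
Then ln(C/276) = ΔF/5.35 = 4.3478/5.35 = 0.81267.
So C = 276 × e^0.81267 = 276 × 2.25392 = 622.08 ppm.

C ≈ 622 ppm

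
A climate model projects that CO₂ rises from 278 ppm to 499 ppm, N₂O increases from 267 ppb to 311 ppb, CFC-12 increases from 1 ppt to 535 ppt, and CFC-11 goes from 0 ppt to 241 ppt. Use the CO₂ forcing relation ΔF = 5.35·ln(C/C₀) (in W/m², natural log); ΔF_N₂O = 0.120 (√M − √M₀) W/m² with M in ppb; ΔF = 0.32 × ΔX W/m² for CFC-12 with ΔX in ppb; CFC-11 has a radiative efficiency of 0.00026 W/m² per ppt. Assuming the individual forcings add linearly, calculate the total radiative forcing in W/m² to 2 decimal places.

ΔF = 3.52 W/m²

CO₂: 5.35 × ln(499/278) = 5.35 × ln(1.79496) = 5.35 × 0.58498 = 3.1296 W/m².
N₂O: 0.120 × (√311 − √267) = 0.120 × (17.6352 − 16.3401) = 0.120 × 1.2951 = 0.1554 W/m².
CFC-12: Δ = 535 − 1 = 534 ppt = 0.534 ppb; ΔF = 0.32 × 0.534 = 0.1709 W/m².
CFC-11: ΔF = 0.00026 × (241 − 0) = 0.00026 × 241 = 0.0627 W/m².
Total ΔF = 3.1296 + 0.1554 + 0.1709 + 0.0627 = 3.5186 W/m².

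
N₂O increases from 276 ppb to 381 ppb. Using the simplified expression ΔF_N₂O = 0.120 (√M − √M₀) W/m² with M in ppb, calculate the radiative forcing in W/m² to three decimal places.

ΔF = 0.349 W/m²

N₂O: 0.120 × (√381 − √276) = 0.120 × (19.5192 − 16.6132) = 0.120 × 2.9060 = 0.3487 W/m².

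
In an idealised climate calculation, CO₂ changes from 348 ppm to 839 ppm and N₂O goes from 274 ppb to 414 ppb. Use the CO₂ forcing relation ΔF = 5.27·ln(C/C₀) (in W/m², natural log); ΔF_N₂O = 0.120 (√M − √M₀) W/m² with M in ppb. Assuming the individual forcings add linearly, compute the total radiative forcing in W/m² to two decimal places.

CO₂: 5.27 × ln(839/348) = 5.27 × ln(2.41092) = 5.27 × 0.88001 = 4.6377 W/m².
N₂O: 0.120 × (√414 − √274) = 0.120 × (20.3470 − 16.5529) = 0.120 × 3.7941 = 0.4553 W/m².
Total ΔF = 4.6377 + 0.4553 = 5.0930 W/m².

ΔF = 5.09 W/m²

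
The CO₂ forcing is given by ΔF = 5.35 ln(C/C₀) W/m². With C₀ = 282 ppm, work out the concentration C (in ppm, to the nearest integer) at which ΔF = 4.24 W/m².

C ≈ 623 ppm

Set 5.35 ln(C/282) = 4.24, so ln(C/282) = 4.24/5.35 = 0.79252.
Then C/282 = e^0.79252 = 2.20896, giving C = 282 × 2.20896 = 622.93 ppm.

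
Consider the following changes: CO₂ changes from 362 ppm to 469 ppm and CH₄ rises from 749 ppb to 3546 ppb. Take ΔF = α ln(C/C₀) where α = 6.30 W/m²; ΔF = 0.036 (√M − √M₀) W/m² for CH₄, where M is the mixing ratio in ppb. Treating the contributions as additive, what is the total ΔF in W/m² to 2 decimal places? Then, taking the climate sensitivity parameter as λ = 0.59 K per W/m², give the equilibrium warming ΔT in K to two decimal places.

ΔF = 2.79 W/m²; ΔT = 1.65 K

CO₂: 6.30 × ln(469/362) = 6.30 × ln(1.29558) = 6.30 × 0.25896 = 1.6314 W/m².
CH₄: 0.036 × (√3546 − √749) = 0.036 × (59.5483 − 27.3679) = 0.036 × 32.1804 = 1.1585 W/m².
Total ΔF = 1.6314 + 1.1585 = 2.7899 W/m².
ΔT = λ ΔF = 0.59 × 2.79 = 1.6461 K.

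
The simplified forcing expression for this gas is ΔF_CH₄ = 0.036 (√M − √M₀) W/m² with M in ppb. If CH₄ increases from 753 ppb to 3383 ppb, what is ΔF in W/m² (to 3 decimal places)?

CH₄: 0.036 × (√3383 − √753) = 0.036 × (58.1636 − 27.4408) = 0.036 × 30.7228 = 1.1060 W/m².

ΔF = 1.106 W/m²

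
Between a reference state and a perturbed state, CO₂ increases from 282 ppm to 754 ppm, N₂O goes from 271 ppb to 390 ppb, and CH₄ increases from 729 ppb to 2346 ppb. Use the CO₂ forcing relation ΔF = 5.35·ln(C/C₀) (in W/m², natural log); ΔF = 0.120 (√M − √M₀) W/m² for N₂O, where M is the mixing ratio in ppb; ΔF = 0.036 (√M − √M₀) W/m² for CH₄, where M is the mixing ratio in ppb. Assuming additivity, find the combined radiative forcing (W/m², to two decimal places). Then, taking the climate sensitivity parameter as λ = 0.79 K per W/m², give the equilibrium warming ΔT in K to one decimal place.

CO₂: 5.35 × ln(754/282) = 5.35 × ln(2.67376) = 5.35 × 0.98349 = 5.2617 W/m².
N₂O: 0.120 × (√390 − √271) = 0.120 × (19.7484 − 16.4621) = 0.120 × 3.2863 = 0.3944 W/m².
CH₄: 0.036 × (√2346 − √729) = 0.036 × (48.4355 − 27.0000) = 0.036 × 21.4355 = 0.7717 W/m².
Total ΔF = 5.2617 + 0.3944 + 0.7717 = 6.4278 W/m².
ΔT = λ ΔF = 0.79 × 6.43 = 5.0797 K.

ΔF = 6.43 W/m²; ΔT = 5.1 K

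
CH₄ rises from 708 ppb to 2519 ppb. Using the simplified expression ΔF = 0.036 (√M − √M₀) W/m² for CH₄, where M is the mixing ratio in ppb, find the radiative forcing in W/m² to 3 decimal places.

ΔF = 0.849 W/m²

CH₄: 0.036 × (√2519 − √708) = 0.036 × (50.1896 − 26.6083) = 0.036 × 23.5813 = 0.8489 W/m².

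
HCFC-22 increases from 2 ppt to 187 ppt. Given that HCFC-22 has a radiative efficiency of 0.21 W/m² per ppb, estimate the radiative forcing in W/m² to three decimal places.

ΔF = 0.039 W/m²

HCFC-22: Δ = 187 − 2 = 185 ppt = 0.185 ppb; ΔF = 0.21 × 0.185 = 0.0389 W/m².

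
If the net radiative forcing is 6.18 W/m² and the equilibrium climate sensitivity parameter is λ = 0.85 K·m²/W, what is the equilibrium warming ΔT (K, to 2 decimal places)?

ΔT = λ ΔF = 0.85 × 6.18 = 5.2530 K.

ΔT = 5.25 K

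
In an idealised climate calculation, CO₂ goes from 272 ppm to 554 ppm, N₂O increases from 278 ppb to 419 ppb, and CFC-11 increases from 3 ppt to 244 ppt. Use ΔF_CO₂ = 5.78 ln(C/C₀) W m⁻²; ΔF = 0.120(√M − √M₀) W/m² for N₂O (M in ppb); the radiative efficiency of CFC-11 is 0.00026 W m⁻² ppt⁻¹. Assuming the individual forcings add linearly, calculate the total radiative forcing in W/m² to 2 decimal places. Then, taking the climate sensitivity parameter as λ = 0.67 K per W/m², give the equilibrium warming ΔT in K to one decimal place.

CO₂: 5.78 × ln(554/272) = 5.78 × ln(2.03676) = 5.78 × 0.71136 = 4.1117 W/m².
N₂O: 0.120 × (√419 − √278) = 0.120 × (20.4695 − 16.6733) = 0.120 × 3.7962 = 0.4555 W/m².
CFC-11: ΔF = 0.00026 × (244 − 3) = 0.00026 × 241 = 0.0627 W/m².
Total ΔF = 4.1117 + 0.4555 + 0.0627 = 4.6299 W/m².
ΔT = λ ΔF = 0.67 × 4.63 = 3.1021 K.

ΔF = 4.63 W/m²; ΔT = 3.1 K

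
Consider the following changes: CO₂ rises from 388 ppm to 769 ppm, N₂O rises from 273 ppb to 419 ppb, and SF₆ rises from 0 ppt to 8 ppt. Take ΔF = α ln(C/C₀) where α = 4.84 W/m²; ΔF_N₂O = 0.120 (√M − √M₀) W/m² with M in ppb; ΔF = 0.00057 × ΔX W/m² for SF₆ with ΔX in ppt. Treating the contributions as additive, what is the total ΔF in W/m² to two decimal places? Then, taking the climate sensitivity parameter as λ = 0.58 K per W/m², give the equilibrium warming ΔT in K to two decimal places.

ΔF = 3.79 W/m²; ΔT = 2.20 K

CO₂: 4.84 × ln(769/388) = 4.84 × ln(1.98196) = 4.84 × 0.68409 = 3.3110 W/m².
N₂O: 0.120 × (√419 − √273) = 0.120 × (20.4695 − 16.5227) = 0.120 × 3.9468 = 0.4736 W/m².
SF₆: ΔF = 0.00057 × (8 − 0) = 0.00057 × 8 = 0.0046 W/m².
Total ΔF = 3.3110 + 0.4736 + 0.0046 = 3.7892 W/m².
ΔT = λ ΔF = 0.58 × 3.79 = 2.1982 K.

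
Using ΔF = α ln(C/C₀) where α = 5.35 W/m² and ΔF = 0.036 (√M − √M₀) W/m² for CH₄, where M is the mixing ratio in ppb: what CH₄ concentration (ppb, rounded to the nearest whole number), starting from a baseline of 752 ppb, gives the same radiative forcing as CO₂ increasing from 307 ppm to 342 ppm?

CO₂ forcing: 5.35 × ln(342/307) = 5.35 × 0.107963 = 0.57760 W/m².
Set 0.036(√M − √752) = 0.57760: √M = 0.57760/0.036 + √752 = 16.0444 + 27.4226 = 43.4670.
M = (43.4670)² = 1889.38 ppb.

M ≈ 1889 ppb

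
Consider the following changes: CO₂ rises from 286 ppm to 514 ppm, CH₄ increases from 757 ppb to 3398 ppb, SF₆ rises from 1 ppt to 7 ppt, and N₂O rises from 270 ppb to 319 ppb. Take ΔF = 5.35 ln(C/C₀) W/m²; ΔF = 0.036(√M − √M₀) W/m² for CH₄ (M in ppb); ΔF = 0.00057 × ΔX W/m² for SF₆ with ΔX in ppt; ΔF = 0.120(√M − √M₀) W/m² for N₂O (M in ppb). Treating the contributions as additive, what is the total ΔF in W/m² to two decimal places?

CO₂: 5.35 × ln(514/286) = 5.35 × ln(1.79720) = 5.35 × 0.58623 = 3.1363 W/m².
CH₄: 0.036 × (√3398 − √757) = 0.036 × (58.2924 − 27.5136) = 0.036 × 30.7788 = 1.1080 W/m².
SF₆: ΔF = 0.00057 × (7 − 1) = 0.00057 × 6 = 0.0034 W/m².
N₂O: 0.120 × (√319 − √270) = 0.120 × (17.8606 − 16.4317) = 0.120 × 1.4289 = 0.1715 W/m².
Total ΔF = 3.1363 + 1.1080 + 0.0034 + 0.1715 = 4.4192 W/m².

ΔF = 4.42 W/m²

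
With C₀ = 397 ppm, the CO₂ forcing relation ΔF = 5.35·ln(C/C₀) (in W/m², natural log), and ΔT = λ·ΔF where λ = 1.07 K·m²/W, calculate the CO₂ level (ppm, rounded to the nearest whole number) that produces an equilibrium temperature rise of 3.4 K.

C ≈ 719 ppm

Required forcing: ΔF = ΔT/λ = 3.4/1.07 = 3.1776 W/m².
Then ln(C/397) = ΔF/5.35 = 3.1776/5.35 = 0.59394.
So C = 397 × e^0.59394 = 397 × 1.81111 = 719.01 ppm.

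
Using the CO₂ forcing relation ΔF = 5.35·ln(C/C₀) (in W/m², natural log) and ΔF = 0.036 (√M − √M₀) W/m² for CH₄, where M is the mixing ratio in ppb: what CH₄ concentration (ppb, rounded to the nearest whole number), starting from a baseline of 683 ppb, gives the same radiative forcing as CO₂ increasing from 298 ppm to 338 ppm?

CO₂ forcing: 5.35 × ln(338/298) = 5.35 × 0.125952 = 0.67384 W/m².
Set 0.036(√M − √683) = 0.67384: √M = 0.67384/0.036 + √683 = 18.7178 + 26.1343 = 44.8521.
M = (44.8521)² = 2011.71 ppb.

M ≈ 2012 ppb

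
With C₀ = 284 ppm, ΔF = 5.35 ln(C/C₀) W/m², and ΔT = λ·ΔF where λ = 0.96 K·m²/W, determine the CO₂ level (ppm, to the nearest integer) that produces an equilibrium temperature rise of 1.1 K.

Required forcing: ΔF = ΔT/λ = 1.1/0.96 = 1.1458 W/m².
Then ln(C/284) = ΔF/5.35 = 1.1458/5.35 = 0.21417.
So C = 284 × e^0.21417 = 284 × 1.23883 = 351.83 ppm.

C ≈ 352 ppm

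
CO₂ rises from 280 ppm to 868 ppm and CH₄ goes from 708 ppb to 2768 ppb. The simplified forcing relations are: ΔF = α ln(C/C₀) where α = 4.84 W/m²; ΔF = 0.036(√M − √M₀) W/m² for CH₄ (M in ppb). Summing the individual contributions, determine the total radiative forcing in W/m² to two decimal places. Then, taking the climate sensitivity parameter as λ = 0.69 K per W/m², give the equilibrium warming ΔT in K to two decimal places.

ΔF = 6.41 W/m²; ΔT = 4.42 K

CO₂: 4.84 × ln(868/280) = 4.84 × ln(3.10000) = 4.84 × 1.13140 = 5.4760 W/m².
CH₄: 0.036 × (√2768 − √708) = 0.036 × (52.6118 − 26.6083) = 0.036 × 26.0035 = 0.9361 W/m².
Total ΔF = 5.4760 + 0.9361 = 6.4121 W/m².
ΔT = λ ΔF = 0.69 × 6.41 = 4.4229 K.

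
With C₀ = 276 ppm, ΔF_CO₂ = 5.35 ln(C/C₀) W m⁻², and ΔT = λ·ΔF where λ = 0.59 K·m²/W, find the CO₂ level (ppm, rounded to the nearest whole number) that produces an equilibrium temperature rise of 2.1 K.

C ≈ 537 ppm

Required forcing: ΔF = ΔT/λ = 2.1/0.59 = 3.5593 W/m².
Then ln(C/276) = ΔF/5.35 = 3.5593/5.35 = 0.66529.
So C = 276 × e^0.66529 = 276 × 1.94505 = 536.83 ppm.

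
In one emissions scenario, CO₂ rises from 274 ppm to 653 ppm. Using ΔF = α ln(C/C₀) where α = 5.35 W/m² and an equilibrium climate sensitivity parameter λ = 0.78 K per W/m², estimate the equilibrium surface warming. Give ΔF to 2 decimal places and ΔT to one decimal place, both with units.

CO₂: 5.35 × ln(653/274) = 5.35 × ln(2.38321) = 5.35 × 0.86845 = 4.6462 W/m².
ΔT = λ ΔF = 0.78 × 4.65 = 3.6270 K.

ΔF = 4.65 W/m²; ΔT = 3.6 K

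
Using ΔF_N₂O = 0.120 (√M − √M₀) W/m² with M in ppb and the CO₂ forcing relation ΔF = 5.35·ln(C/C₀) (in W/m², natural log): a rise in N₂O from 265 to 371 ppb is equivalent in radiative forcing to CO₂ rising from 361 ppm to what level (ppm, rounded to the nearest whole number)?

C ≈ 386 ppm

N₂O forcing: 0.120 × (√371 − √265) = 0.120 × (19.2614 − 16.2788) = 0.120 × 2.9826 = 0.35791 W/m².
Set 5.35 ln(C/361) = 0.35791: ln(C/361) = 0.35791/5.35 = 0.06690, so C = 361 × e^0.06690 = 361 × 1.06919 = 385.98 ppm.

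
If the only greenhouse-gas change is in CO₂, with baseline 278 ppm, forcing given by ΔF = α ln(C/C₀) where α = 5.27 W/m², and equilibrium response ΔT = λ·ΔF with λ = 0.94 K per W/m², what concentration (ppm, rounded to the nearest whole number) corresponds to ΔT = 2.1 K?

C ≈ 425 ppm

Required forcing: ΔF = ΔT/λ = 2.1/0.94 = 2.2340 W/m².
Then ln(C/278) = ΔF/5.27 = 2.2340/5.27 = 0.42391.
So C = 278 × e^0.42391 = 278 × 1.52792 = 424.76 ppm.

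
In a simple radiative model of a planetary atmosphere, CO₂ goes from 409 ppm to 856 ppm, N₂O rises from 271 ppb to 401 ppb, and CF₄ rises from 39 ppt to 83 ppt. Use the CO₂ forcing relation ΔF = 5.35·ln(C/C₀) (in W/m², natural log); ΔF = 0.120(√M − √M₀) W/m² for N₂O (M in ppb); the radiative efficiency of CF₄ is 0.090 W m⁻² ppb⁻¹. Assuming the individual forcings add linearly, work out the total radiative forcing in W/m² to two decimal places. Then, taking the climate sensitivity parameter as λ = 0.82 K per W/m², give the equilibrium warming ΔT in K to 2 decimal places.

ΔF = 4.38 W/m²; ΔT = 3.59 K

CO₂: 5.35 × ln(856/409) = 5.35 × ln(2.09291) = 5.35 × 0.73856 = 3.9513 W/m².
N₂O: 0.120 × (√401 − √271) = 0.120 × (20.0250 − 16.4621) = 0.120 × 3.5629 = 0.4275 W/m².
CF₄: Δ = 83 − 39 = 44 ppt = 0.044 ppb; ΔF = 0.090 × 0.044 = 0.0040 W/m².
Total ΔF = 3.9513 + 0.4275 + 0.0040 = 4.3828 W/m².
ΔT = λ ΔF = 0.82 × 4.38 = 3.5916 K.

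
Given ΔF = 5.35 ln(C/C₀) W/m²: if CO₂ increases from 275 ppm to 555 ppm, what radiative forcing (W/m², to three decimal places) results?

CO₂ absorption bands are partially saturated, so forcing scales with the logarithm of the concentration ratio.
CO₂: 5.35 × ln(555/275) = 5.35 × ln(2.01818) = 5.35 × 0.70220 = 3.7568 W/m².

ΔF = 3.757 W/m²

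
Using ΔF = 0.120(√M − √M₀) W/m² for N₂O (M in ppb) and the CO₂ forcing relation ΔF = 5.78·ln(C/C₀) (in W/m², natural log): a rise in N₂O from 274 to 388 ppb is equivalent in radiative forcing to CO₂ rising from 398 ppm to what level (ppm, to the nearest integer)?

N₂O forcing: 0.120 × (√388 − √274) = 0.120 × (19.6977 − 16.5529) = 0.120 × 3.1448 = 0.37738 W/m².
Set 5.78 ln(C/398) = 0.37738: ln(C/398) = 0.37738/5.78 = 0.06529, so C = 398 × e^0.06529 = 398 × 1.06747 = 424.85 ppm.

C ≈ 425 ppm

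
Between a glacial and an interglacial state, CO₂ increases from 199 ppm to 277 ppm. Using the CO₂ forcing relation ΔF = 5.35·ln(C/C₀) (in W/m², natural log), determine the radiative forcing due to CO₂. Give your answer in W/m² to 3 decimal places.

CO₂: 5.35 × ln(277/199) = 5.35 × ln(1.39196) = 5.35 × 0.33071 = 1.7693 W/m².

ΔF = 1.769 W/m²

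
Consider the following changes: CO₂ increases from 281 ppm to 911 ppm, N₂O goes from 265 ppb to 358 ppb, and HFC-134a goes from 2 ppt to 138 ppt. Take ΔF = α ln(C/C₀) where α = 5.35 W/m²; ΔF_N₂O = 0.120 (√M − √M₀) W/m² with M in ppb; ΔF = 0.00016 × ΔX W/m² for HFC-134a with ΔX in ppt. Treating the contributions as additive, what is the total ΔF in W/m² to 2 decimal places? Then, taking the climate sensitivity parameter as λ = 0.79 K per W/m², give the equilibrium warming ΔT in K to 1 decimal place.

CO₂: 5.35 × ln(911/281) = 5.35 × ln(3.24199) = 5.35 × 1.17619 = 6.2926 W/m².
N₂O: 0.120 × (√358 − √265) = 0.120 × (18.9209 − 16.2788) = 0.120 × 2.6421 = 0.3171 W/m².
HFC-134a: ΔF = 0.00016 × (138 − 2) = 0.00016 × 136 = 0.0218 W/m².
Total ΔF = 6.2926 + 0.3171 + 0.0218 = 6.6315 W/m².
ΔT = λ ΔF = 0.79 × 6.63 = 5.2377 K.

ΔF = 6.63 W/m²; ΔT = 5.2 K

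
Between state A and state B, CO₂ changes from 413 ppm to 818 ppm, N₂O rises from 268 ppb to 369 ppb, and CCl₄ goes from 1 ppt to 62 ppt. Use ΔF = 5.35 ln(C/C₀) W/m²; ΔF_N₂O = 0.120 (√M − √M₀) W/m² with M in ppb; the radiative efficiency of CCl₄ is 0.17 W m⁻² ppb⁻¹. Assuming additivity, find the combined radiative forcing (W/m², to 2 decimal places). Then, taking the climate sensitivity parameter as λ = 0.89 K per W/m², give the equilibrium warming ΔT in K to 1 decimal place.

CO₂: 5.35 × ln(818/413) = 5.35 × ln(1.98063) = 5.35 × 0.68341 = 3.6562 W/m².
N₂O: 0.120 × (√369 − √268) = 0.120 × (19.2094 − 16.3707) = 0.120 × 2.8387 = 0.3406 W/m².
CCl₄: Δ = 62 − 1 = 61 ppt = 0.061 ppb; ΔF = 0.17 × 0.061 = 0.0104 W/m².
Total ΔF = 3.6562 + 0.3406 + 0.0104 = 4.0072 W/m².
ΔT = λ ΔF = 0.89 × 4.01 = 3.5689 K.

ΔF = 4.01 W/m²; ΔT = 3.6 K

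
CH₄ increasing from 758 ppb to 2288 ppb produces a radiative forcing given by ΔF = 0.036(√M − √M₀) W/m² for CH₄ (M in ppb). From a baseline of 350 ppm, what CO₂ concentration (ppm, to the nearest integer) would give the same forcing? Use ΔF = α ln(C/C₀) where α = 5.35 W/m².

CH₄ forcing: 0.036 × (√2288 − √758) = 0.036 × (47.8330 − 27.5318) = 0.036 × 20.3012 = 0.73084 W/m².
Set 5.35 ln(C/350) = 0.73084: ln(C/350) = 0.73084/5.35 = 0.13661, so C = 350 × e^0.13661 = 350 × 1.14638 = 401.23 ppm.

C ≈ 401 ppm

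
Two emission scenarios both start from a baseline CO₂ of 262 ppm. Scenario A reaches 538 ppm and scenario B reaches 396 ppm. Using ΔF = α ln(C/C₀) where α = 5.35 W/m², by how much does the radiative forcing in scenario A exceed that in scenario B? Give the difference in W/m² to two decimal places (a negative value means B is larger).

ΔF_A = 5.35 ln(538/262) = 5.35 × 0.71951 = 3.8494 W/m².
ΔF_B = 5.35 ln(396/262) = 5.35 × 0.41307 = 2.2099 W/m².
Difference: 3.8494 − 2.2099 = 1.6395 W/m².

ΔF_A − ΔF_B = 1.64 W/m²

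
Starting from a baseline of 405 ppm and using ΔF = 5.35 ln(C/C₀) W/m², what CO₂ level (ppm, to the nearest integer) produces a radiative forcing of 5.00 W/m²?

C ≈ 1031 ppm

Set 5.35 ln(C/405) = 5.00, so ln(C/405) = 5.00/5.35 = 0.93458.
Then C/405 = e^0.93458 = 2.54614, giving C = 405 × 2.54614 = 1031.19 ppm.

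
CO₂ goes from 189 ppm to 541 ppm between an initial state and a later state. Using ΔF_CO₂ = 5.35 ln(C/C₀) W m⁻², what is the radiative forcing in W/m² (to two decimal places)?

CO₂: 5.35 × ln(541/189) = 5.35 × ln(2.86243) = 5.35 × 1.05167 = 5.6264 W/m².

ΔF = 5.63 W/m²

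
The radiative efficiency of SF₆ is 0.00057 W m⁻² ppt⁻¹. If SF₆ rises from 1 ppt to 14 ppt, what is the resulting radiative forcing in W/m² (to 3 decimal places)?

ΔF = 0.007 W/m²

SF₆: ΔF = 0.00057 × (14 − 1) = 0.00057 × 13 = 0.0074 W/m².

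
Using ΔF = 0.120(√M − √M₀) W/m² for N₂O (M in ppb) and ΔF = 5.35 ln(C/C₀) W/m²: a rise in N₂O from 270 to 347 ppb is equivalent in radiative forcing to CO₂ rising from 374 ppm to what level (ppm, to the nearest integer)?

N₂O forcing: 0.120 × (√347 − √270) = 0.120 × (18.6279 − 16.4317) = 0.120 × 2.1962 = 0.26354 W/m².
Set 5.35 ln(C/374) = 0.26354: ln(C/374) = 0.26354/5.35 = 0.04926, so C = 374 × e^0.04926 = 374 × 1.05049 = 392.88 ppm.

C ≈ 393 ppm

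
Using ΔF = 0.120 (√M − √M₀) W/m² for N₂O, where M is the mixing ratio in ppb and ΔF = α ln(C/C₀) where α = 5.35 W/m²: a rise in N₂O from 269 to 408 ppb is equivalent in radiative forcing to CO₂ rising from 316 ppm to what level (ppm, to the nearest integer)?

N₂O forcing: 0.120 × (√408 − √269) = 0.120 × (20.1990 − 16.4012) = 0.120 × 3.7978 = 0.45574 W/m².
Set 5.35 ln(C/316) = 0.45574: ln(C/316) = 0.45574/5.35 = 0.08519, so C = 316 × e^0.08519 = 316 × 1.08892 = 344.10 ppm.

C ≈ 344 ppm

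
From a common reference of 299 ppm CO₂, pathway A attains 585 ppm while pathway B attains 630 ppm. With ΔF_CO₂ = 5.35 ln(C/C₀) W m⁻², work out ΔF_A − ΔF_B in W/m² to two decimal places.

ΔF_A = 5.35 ln(585/299) = 5.35 × 0.67117 = 3.5908 W/m².
ΔF_B = 5.35 ln(630/299) = 5.35 × 0.74528 = 3.9872 W/m².
Difference: 3.5908 − 3.9872 = -0.3964 W/m².

ΔF_A − ΔF_B = -0.40 W/m²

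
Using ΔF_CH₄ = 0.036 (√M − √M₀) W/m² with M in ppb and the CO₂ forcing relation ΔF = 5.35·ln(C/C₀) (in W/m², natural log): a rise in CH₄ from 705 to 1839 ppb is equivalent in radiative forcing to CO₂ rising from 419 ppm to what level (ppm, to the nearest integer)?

C ≈ 468 ppm

CH₄ forcing: 0.036 × (√1839 − √705) = 0.036 × (42.8836 − 26.5518) = 0.036 × 16.3318 = 0.58794 W/m².
Set 5.35 ln(C/419) = 0.58794: ln(C/419) = 0.58794/5.35 = 0.10990, so C = 419 × e^0.10990 = 419 × 1.11617 = 467.68 ppm.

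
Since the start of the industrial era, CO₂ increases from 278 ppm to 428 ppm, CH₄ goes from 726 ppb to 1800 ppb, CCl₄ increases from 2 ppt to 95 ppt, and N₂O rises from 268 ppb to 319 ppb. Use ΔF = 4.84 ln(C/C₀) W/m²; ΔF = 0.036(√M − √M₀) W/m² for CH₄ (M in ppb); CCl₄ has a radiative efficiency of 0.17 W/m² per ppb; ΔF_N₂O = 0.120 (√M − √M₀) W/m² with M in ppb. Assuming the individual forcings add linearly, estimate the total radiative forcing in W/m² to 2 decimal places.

ΔF = 2.84 W/m²

CO₂: 4.84 × ln(428/278) = 4.84 × ln(1.53957) = 4.84 × 0.43150 = 2.0885 W/m².
CH₄: 0.036 × (√1800 − √726) = 0.036 × (42.4264 − 26.9444) = 0.036 × 15.4820 = 0.5574 W/m².
CCl₄: Δ = 95 − 2 = 93 ppt = 0.093 ppb; ΔF = 0.17 × 0.093 = 0.0158 W/m².
N₂O: 0.120 × (√319 − √268) = 0.120 × (17.8606 − 16.3707) = 0.120 × 1.4899 = 0.1788 W/m².
Total ΔF = 2.0885 + 0.5574 + 0.0158 + 0.1788 = 2.8405 W/m².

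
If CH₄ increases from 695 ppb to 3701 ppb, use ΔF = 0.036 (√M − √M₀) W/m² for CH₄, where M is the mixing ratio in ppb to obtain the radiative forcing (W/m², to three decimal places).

ΔF = 1.241 W/m²

CH₄: 0.036 × (√3701 − √695) = 0.036 × (60.8358 − 26.3629) = 0.036 × 34.4729 = 1.2410 W/m².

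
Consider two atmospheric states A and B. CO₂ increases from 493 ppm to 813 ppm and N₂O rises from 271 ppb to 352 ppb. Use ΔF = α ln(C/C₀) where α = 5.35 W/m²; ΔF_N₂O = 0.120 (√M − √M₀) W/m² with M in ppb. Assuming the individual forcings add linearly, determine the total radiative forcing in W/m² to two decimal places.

CO₂: 5.35 × ln(813/493) = 5.35 × ln(1.64909) = 5.35 × 0.50022 = 2.6762 W/m².
N₂O: 0.120 × (√352 − √271) = 0.120 × (18.7617 − 16.4621) = 0.120 × 2.2996 = 0.2760 W/m².
Total ΔF = 2.6762 + 0.2760 = 2.9522 W/m².

ΔF = 2.95 W/m²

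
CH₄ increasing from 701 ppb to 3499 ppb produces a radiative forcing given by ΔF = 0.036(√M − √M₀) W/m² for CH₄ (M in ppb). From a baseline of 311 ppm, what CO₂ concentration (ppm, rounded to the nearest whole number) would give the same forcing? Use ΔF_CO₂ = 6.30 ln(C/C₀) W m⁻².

C ≈ 375 ppm

CH₄ forcing: 0.036 × (√3499 − √701) = 0.036 × (59.1523 − 26.4764) = 0.036 × 32.6759 = 1.17633 W/m².
Set 6.30 ln(C/311) = 1.17633: ln(C/311) = 1.17633/6.30 = 0.18672, so C = 311 × e^0.18672 = 311 × 1.20529 = 374.85 ppm.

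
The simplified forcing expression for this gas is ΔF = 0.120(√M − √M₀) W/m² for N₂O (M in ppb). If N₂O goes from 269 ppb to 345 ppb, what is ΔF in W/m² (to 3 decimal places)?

N₂O: 0.120 × (√345 − √269) = 0.120 × (18.5742 − 16.4012) = 0.120 × 2.1730 = 0.2608 W/m².

ΔF = 0.261 W/m²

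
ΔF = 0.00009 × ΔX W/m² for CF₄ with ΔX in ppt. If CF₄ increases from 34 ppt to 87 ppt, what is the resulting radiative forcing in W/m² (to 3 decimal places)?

CF₄: ΔF = 0.00009 × (87 − 34) = 0.00009 × 53 = 0.0048 W/m².

ΔF = 0.005 W/m²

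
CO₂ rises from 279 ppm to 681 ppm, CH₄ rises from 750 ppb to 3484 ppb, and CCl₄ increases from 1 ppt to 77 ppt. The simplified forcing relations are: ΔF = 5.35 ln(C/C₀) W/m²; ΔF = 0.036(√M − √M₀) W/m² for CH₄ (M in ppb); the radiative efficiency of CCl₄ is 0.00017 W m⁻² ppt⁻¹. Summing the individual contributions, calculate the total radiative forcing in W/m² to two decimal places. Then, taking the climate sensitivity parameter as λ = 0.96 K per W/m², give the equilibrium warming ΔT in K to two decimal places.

ΔF = 5.93 W/m²; ΔT = 5.69 K

CO₂: 5.35 × ln(681/279) = 5.35 × ln(2.44086) = 5.35 × 0.89235 = 4.7741 W/m².
CH₄: 0.036 × (√3484 − √750) = 0.036 × (59.0254 − 27.3861) = 0.036 × 31.6393 = 1.1390 W/m².
CCl₄: ΔF = 0.00017 × (77 − 1) = 0.00017 × 76 = 0.0129 W/m².
Total ΔF = 4.7741 + 1.1390 + 0.0129 = 5.9260 W/m².
ΔT = λ ΔF = 0.96 × 5.93 = 5.6928 K.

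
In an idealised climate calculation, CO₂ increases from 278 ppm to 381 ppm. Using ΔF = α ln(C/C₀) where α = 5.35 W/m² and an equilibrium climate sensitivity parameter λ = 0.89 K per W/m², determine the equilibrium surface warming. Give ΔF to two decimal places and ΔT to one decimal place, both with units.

ΔF = 1.69 W/m²; ΔT = 1.5 K

CO₂: 5.35 × ln(381/278) = 5.35 × ln(1.37050) = 5.35 × 0.31518 = 1.6862 W/m².
ΔT = λ ΔF = 0.89 × 1.69 = 1.5041 K.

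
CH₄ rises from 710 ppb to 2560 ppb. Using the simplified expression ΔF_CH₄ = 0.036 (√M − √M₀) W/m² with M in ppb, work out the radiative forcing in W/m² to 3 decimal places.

CH₄: 0.036 × (√2560 − √710) = 0.036 × (50.5964 − 26.6458) = 0.036 × 23.9506 = 0.8622 W/m².

ΔF = 0.862 W/m²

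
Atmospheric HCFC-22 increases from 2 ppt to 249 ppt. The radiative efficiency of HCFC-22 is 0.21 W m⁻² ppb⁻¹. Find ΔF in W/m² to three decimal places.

ΔF = 0.052 W/m²

HCFC-22: Δ = 249 − 2 = 247 ppt = 0.247 ppb; ΔF = 0.21 × 0.247 = 0.0519 W/m².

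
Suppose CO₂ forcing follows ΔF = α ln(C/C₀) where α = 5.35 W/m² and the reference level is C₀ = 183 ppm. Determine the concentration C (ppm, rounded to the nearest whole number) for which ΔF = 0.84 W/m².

Set 5.35 ln(C/183) = 0.84, so ln(C/183) = 0.84/5.35 = 0.15701.
Then C/183 = e^0.15701 = 1.17001, giving C = 183 × 1.17001 = 214.11 ppm.

C ≈ 214 ppm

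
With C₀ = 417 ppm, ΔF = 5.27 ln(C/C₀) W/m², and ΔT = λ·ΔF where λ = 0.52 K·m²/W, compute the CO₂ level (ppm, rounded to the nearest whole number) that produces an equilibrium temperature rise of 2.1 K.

Required forcing: ΔF = ΔT/λ = 2.1/0.52 = 4.0385 W/m².
Then ln(C/417) = ΔF/5.27 = 4.0385/5.27 = 0.76632.
So C = 417 × e^0.76632 = 417 × 2.15183 = 897.31 ppm.

C ≈ 897 ppm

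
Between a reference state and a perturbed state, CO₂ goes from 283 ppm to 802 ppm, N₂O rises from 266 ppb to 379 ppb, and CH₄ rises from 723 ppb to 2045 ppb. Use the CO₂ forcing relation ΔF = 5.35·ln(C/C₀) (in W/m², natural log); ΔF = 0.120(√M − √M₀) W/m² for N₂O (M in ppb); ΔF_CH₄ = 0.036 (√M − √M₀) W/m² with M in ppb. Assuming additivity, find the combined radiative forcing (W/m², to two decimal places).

CO₂: 5.35 × ln(802/283) = 5.35 × ln(2.83392) = 5.35 × 1.04166 = 5.5729 W/m².
N₂O: 0.120 × (√379 − √266) = 0.120 × (19.4679 − 16.3095) = 0.120 × 3.1584 = 0.3790 W/m².
CH₄: 0.036 × (√2045 − √723) = 0.036 × (45.2217 − 26.8887) = 0.036 × 18.3330 = 0.6600 W/m².
Total ΔF = 5.5729 + 0.3790 + 0.6600 = 6.6119 W/m².

ΔF = 6.61 W/m²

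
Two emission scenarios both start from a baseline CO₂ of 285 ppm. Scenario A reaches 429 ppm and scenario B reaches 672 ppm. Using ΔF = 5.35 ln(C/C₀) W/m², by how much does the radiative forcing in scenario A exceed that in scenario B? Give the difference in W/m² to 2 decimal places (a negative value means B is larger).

ΔF_A = 5.35 ln(429/285) = 5.35 × 0.40897 = 2.1880 W/m².
ΔF_B = 5.35 ln(672/285) = 5.35 × 0.85777 = 4.5891 W/m².
Difference: 2.1880 − 4.5891 = -2.4011 W/m².
(Equivalently, ΔF_A − ΔF_B = 5.35 ln(429/672) = 5.35 × -0.44880 = -2.4011 W/m².)

ΔF_A − ΔF_B = -2.40 W/m²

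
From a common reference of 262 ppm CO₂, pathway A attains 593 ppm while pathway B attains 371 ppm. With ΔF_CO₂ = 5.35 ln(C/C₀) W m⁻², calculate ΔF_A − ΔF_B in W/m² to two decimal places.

ΔF_A = 5.35 ln(593/262) = 5.35 × 0.81685 = 4.3701 W/m².
ΔF_B = 5.35 ln(371/262) = 5.35 × 0.34786 = 1.8611 W/m².
Difference: 4.3701 − 1.8611 = 2.5090 W/m².

ΔF_A − ΔF_B = 2.51 W/m²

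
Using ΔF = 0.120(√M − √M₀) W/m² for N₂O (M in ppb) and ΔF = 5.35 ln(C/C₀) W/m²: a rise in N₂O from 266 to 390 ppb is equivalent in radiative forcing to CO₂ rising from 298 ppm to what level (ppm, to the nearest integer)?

C ≈ 322 ppm

N₂O forcing: 0.120 × (√390 − √266) = 0.120 × (19.7484 − 16.3095) = 0.120 × 3.4389 = 0.41267 W/m².
Set 5.35 ln(C/298) = 0.41267: ln(C/298) = 0.41267/5.35 = 0.07713, so C = 298 × e^0.07713 = 298 × 1.08018 = 321.89 ppm.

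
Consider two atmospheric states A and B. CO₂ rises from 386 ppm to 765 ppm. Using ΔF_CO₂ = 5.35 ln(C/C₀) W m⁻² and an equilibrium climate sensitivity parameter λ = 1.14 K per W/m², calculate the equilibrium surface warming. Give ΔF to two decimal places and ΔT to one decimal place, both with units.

ΔF = 3.66 W/m²; ΔT = 4.2 K

CO₂: 5.35 × ln(765/386) = 5.35 × ln(1.98187) = 5.35 × 0.68404 = 3.6596 W/m².
ΔT = λ ΔF = 1.14 × 3.66 = 4.1724 K.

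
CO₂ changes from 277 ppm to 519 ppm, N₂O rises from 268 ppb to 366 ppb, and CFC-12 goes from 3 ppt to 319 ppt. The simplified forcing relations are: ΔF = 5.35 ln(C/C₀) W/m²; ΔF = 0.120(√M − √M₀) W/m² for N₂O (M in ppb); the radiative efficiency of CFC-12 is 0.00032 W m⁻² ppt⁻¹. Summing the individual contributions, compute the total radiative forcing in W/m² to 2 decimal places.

CO₂: 5.35 × ln(519/277) = 5.35 × ln(1.87365) = 5.35 × 0.62789 = 3.3592 W/m².
N₂O: 0.120 × (√366 − √268) = 0.120 × (19.1311 − 16.3707) = 0.120 × 2.7604 = 0.3312 W/m².
CFC-12: ΔF = 0.00032 × (319 − 3) = 0.00032 × 316 = 0.1011 W/m².
Total ΔF = 3.3592 + 0.3312 + 0.1011 = 3.7915 W/m².

ΔF = 3.79 W/m²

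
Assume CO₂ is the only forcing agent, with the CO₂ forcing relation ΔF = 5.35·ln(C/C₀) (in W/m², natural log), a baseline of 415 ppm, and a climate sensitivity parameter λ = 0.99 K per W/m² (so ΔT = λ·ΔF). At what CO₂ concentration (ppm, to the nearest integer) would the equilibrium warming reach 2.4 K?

C ≈ 653 ppm

Required forcing: ΔF = ΔT/λ = 2.4/0.99 = 2.4242 W/m².
Then ln(C/415) = ΔF/5.35 = 2.4242/5.35 = 0.45312.
So C = 415 × e^0.45312 = 415 × 1.57321 = 652.88 ppm.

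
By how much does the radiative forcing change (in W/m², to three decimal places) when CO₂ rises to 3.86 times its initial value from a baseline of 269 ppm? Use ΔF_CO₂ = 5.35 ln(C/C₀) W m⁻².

ΔF = 7.226 W/m²

ΔF = 5.35 × ln(3.86) = 5.35 × 1.35067 = 7.2261 W/m².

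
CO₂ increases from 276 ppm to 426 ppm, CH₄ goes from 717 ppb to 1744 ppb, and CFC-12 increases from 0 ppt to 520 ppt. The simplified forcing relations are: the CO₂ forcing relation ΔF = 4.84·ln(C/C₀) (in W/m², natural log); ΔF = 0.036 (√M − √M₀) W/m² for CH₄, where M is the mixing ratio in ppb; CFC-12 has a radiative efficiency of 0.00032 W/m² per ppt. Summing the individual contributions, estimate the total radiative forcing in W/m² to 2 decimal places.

CO₂: 4.84 × ln(426/276) = 4.84 × ln(1.54348) = 4.84 × 0.43404 = 2.1008 W/m².
CH₄: 0.036 × (√1744 − √717) = 0.036 × (41.7612 − 26.7769) = 0.036 × 14.9843 = 0.5394 W/m².
CFC-12: ΔF = 0.00032 × (520 − 0) = 0.00032 × 520 = 0.1664 W/m².
Total ΔF = 2.1008 + 0.5394 + 0.1664 = 2.8066 W/m².

ΔF = 2.81 W/m²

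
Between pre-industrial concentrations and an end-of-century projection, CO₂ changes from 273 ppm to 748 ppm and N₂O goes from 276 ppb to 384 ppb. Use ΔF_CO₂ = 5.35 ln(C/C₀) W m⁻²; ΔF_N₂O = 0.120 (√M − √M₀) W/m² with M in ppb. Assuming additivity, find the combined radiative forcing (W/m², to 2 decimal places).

ΔF = 5.75 W/m²

CO₂: 5.35 × ln(748/273) = 5.35 × ln(2.73993) = 5.35 × 1.00793 = 5.3924 W/m².
N₂O: 0.120 × (√384 − √276) = 0.120 × (19.5959 − 16.6132) = 0.120 × 2.9827 = 0.3579 W/m².
Total ΔF = 5.3924 + 0.3579 = 5.7503 W/m².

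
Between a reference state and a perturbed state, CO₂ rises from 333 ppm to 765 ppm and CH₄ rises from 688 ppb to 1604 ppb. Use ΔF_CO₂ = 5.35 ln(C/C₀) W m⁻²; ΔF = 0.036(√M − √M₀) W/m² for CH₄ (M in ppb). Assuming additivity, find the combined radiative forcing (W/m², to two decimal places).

CO₂: 5.35 × ln(765/333) = 5.35 × ln(2.29730) = 5.35 × 0.83173 = 4.4498 W/m².
CH₄: 0.036 × (√1604 − √688) = 0.036 × (40.0500 − 26.2298) = 0.036 × 13.8202 = 0.4975 W/m².
Total ΔF = 4.4498 + 0.4975 = 4.9473 W/m².

ΔF = 4.95 W/m²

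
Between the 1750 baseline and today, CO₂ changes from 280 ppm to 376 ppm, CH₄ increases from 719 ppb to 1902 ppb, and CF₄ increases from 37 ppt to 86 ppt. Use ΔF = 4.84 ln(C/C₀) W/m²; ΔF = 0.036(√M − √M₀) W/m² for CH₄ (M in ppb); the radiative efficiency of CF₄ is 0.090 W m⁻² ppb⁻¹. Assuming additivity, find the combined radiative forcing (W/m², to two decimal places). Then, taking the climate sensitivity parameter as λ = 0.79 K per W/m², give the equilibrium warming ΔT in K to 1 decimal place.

CO₂: 4.84 × ln(376/280) = 4.84 × ln(1.34286) = 4.84 × 0.29480 = 1.4268 W/m².
CH₄: 0.036 × (√1902 − √719) = 0.036 × (43.6119 − 26.8142) = 0.036 × 16.7977 = 0.6047 W/m².
CF₄: Δ = 86 − 37 = 49 ppt = 0.049 ppb; ΔF = 0.090 × 0.049 = 0.0044 W/m².
Total ΔF = 1.4268 + 0.6047 + 0.0044 = 2.0359 W/m².
ΔT = λ ΔF = 0.79 × 2.04 = 1.6116 K.

ΔF = 2.04 W/m²; ΔT = 1.6 K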